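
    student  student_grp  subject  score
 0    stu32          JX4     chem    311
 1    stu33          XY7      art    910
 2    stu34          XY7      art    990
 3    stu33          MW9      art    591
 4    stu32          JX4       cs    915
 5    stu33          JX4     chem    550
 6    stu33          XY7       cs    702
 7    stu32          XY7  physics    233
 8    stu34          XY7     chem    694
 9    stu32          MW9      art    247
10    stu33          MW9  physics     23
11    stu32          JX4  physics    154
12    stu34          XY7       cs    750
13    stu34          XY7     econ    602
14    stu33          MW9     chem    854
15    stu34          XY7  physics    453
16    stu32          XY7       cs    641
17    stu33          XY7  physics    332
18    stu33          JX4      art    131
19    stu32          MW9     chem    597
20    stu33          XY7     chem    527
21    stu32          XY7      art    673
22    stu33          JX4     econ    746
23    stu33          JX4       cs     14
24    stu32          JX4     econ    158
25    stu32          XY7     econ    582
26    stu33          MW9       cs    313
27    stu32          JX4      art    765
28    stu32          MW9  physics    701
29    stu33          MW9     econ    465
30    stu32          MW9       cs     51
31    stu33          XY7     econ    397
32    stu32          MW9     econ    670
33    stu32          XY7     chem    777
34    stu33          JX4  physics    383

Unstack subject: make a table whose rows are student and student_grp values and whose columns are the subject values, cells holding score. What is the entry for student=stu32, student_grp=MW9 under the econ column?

Wide layout: rows indexed by student and student_grp, columns are the 5 distinct subject values (chem, art, cs, physics, econ).
Cell (student=stu32, student_grp=MW9, subject=econ) draws from the long row where student=stu32, student_grp=MW9 and subject=econ, which has score=670.

670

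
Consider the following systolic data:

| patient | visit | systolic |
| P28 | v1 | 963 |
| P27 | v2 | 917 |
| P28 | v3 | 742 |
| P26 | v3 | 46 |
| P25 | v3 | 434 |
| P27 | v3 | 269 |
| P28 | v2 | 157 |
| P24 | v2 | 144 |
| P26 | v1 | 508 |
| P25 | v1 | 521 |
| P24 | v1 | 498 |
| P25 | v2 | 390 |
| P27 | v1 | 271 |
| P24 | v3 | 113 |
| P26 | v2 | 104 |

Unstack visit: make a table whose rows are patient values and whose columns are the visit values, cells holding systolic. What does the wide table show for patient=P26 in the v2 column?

Wide layout: rows indexed by patient, columns are the 3 distinct visit values (v1, v2, v3).
Cell (patient=P26, visit=v2) draws from the long row where patient=P26 and visit=v2, which has systolic=104.

104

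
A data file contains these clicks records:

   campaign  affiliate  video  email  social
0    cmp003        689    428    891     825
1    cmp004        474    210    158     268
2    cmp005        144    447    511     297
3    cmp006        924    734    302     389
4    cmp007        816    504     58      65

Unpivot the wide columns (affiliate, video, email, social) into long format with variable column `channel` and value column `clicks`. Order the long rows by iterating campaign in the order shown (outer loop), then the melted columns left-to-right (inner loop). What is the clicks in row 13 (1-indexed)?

924

20 rows total (5 × 4). Row 13: index ⌊(13-1)/4⌋ = 3 into campaign → cmp006; (13-1) mod 4 = 0 into the melted columns → affiliate.
So row 13 is (cmp006, affiliate, 924); clicks = 924.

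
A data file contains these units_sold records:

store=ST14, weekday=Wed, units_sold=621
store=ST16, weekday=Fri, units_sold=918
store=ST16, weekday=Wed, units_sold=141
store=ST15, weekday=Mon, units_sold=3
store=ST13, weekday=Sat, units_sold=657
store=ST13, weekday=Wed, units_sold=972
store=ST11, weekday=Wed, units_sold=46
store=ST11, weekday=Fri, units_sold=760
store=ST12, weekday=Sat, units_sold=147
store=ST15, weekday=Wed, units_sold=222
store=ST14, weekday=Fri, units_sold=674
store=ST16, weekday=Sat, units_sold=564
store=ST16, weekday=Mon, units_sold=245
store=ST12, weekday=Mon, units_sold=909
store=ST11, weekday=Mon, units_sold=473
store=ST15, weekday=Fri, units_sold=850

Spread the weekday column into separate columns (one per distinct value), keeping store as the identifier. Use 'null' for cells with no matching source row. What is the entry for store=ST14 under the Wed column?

The long row with store=ST14, weekday=Wed has units_sold=621.

621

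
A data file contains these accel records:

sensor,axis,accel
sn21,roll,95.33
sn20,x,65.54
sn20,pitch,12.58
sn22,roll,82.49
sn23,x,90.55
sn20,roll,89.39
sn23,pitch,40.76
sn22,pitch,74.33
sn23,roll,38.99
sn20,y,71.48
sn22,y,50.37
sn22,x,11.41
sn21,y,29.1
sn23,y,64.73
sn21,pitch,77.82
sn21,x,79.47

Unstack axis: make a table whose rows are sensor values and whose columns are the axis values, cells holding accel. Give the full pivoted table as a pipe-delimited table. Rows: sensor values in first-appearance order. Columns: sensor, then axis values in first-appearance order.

Columns: sensor plus the 4 distinct axis values (roll, x, pitch, y).
For example, row sn21 column roll takes accel=95.33 from the long row (sn21, roll).

| sensor | roll | x | pitch | y |
| sn21 | 95.33 | 79.47 | 77.82 | 29.1 |
| sn20 | 89.39 | 65.54 | 12.58 | 71.48 |
| sn22 | 82.49 | 11.41 | 74.33 | 50.37 |
| sn23 | 38.99 | 90.55 | 40.76 | 64.73 |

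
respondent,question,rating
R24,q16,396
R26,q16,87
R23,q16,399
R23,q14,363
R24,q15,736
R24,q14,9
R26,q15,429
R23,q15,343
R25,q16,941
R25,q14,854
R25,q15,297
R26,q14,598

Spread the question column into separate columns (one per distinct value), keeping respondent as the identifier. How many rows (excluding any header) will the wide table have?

4 distinct respondent values → 4 rows.

4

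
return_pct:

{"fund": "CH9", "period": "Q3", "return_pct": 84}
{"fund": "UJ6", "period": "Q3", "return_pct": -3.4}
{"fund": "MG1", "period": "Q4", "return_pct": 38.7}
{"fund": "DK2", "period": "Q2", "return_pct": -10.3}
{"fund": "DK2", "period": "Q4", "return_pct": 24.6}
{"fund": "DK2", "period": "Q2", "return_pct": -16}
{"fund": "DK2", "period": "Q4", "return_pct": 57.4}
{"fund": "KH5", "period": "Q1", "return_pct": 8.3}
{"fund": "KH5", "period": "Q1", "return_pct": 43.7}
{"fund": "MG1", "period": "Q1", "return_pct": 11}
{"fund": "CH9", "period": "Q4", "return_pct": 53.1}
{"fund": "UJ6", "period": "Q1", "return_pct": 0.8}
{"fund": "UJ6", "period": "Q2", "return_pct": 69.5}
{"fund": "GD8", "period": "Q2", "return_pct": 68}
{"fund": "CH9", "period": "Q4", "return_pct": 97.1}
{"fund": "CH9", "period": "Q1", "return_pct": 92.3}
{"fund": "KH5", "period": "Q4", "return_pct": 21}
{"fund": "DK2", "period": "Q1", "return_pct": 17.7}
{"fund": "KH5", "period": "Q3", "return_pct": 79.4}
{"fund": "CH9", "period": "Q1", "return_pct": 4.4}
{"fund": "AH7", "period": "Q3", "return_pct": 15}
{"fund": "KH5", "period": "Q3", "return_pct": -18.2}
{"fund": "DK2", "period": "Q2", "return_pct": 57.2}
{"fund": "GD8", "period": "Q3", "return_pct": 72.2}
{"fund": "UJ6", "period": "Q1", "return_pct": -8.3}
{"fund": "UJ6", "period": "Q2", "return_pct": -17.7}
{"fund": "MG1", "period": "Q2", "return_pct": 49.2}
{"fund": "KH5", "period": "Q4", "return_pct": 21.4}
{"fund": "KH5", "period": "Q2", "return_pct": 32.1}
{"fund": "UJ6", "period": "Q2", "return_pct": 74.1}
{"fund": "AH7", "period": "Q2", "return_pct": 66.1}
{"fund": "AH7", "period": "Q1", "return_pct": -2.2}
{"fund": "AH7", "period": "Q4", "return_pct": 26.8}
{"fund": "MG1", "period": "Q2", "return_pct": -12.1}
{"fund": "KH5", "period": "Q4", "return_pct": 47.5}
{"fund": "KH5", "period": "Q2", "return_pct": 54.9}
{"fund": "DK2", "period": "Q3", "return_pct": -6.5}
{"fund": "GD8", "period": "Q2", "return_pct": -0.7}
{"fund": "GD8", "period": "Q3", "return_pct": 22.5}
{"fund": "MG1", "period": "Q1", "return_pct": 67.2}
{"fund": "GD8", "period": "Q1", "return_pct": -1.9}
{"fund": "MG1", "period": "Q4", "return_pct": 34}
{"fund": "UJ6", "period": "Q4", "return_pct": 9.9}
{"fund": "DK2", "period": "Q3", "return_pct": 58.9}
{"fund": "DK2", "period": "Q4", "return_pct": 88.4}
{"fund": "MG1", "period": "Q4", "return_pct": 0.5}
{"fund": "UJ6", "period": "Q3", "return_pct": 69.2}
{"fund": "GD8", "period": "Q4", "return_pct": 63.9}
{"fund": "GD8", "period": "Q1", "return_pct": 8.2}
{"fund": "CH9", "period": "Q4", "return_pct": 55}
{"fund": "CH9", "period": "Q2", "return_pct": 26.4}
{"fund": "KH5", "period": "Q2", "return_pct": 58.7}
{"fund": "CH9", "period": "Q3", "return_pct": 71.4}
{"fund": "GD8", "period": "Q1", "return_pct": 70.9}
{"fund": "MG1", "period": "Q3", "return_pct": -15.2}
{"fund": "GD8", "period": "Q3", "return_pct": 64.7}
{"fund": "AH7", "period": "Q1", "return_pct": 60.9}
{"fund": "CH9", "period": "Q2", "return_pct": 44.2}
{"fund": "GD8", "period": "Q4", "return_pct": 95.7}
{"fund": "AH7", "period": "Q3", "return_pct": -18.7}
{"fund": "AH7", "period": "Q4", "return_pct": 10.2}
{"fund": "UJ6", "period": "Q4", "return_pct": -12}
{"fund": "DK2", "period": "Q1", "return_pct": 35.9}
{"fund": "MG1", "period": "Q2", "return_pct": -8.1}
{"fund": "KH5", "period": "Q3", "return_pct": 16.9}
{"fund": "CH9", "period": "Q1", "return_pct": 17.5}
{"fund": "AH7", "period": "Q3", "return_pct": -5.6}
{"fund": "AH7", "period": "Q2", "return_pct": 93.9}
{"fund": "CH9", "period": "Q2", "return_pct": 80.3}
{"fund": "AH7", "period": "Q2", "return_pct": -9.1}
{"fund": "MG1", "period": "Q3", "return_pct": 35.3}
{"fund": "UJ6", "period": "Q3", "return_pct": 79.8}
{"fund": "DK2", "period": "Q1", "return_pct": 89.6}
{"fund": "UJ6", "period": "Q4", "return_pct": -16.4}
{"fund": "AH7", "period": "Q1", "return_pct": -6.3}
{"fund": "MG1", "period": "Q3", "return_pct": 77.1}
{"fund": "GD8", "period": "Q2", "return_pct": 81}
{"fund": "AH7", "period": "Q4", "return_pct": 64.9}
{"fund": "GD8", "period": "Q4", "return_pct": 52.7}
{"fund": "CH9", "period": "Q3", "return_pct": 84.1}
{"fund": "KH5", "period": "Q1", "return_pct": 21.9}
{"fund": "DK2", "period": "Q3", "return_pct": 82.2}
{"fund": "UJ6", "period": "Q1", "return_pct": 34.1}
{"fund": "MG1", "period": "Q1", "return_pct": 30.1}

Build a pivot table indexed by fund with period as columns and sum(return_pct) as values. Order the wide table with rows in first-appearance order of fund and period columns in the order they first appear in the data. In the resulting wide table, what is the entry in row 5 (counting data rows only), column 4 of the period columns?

With rows in first-appearance order of fund, row 5 is fund=KH5. period columns in first-appearance order: Q3, Q4, Q2, Q1; column 4 is Q1.
Long rows with fund=KH5, period=Q1: 8.3 + 43.7 + 21.9 = 73.9.

73.9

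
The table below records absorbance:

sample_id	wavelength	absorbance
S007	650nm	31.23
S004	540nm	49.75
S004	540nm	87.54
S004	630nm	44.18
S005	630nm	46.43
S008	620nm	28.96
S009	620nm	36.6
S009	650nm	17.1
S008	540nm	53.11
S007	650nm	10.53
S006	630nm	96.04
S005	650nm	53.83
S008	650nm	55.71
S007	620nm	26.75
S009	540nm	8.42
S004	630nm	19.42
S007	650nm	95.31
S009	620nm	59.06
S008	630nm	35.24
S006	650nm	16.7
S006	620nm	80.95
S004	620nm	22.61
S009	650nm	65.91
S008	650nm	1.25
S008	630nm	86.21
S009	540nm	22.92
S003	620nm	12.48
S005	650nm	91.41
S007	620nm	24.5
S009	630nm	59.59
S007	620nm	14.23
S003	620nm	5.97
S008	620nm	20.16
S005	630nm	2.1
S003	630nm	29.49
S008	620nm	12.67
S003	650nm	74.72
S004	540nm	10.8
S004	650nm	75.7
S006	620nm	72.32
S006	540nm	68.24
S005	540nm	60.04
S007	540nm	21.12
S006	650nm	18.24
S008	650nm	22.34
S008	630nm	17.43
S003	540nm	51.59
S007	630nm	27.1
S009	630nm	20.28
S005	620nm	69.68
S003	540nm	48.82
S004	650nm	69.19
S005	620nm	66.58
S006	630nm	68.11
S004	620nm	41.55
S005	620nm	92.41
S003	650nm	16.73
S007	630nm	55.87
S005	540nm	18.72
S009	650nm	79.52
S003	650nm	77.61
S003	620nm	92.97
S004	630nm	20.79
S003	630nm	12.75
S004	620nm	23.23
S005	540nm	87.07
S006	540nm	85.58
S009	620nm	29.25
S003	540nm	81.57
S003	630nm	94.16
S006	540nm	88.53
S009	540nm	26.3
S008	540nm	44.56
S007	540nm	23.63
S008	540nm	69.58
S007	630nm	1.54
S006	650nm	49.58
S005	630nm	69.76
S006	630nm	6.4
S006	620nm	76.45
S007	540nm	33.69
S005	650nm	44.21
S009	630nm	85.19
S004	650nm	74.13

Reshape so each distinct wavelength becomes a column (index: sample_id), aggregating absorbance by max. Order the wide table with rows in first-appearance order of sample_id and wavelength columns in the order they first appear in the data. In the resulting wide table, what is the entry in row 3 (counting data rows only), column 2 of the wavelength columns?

With rows in first-appearance order of sample_id, row 3 is sample_id=S005. wavelength columns in first-appearance order: 650nm, 540nm, 630nm, 620nm; column 2 is 540nm.
Long rows with sample_id=S005, wavelength=540nm: max(60.04, 18.72, 87.07) = 87.07.

87.07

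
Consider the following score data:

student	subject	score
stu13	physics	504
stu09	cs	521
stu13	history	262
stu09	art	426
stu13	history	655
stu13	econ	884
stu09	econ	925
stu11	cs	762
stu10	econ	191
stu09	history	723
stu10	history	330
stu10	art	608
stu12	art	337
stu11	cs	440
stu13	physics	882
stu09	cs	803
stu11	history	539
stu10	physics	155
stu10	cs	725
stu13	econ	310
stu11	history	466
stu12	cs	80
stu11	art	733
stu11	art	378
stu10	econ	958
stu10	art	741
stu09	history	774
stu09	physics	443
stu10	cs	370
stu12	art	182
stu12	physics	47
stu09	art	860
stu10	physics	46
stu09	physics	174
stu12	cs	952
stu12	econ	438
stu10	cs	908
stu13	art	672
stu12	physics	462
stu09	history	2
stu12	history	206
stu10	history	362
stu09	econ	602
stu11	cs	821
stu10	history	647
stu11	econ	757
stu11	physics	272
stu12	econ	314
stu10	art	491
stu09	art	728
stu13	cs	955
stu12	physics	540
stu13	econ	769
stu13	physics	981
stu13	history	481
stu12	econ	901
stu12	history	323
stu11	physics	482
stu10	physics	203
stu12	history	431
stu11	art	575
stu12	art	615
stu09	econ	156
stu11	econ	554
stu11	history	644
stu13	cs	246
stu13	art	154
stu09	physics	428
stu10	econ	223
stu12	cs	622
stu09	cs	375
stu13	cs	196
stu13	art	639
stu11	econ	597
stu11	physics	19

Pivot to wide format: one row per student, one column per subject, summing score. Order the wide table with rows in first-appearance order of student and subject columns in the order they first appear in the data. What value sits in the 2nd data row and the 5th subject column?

With rows in first-appearance order of student, row 2 is student=stu09. subject columns in first-appearance order: physics, cs, history, art, econ; column 5 is econ.
Long rows with student=stu09, subject=econ: 925 + 602 + 156 = 1683.

1683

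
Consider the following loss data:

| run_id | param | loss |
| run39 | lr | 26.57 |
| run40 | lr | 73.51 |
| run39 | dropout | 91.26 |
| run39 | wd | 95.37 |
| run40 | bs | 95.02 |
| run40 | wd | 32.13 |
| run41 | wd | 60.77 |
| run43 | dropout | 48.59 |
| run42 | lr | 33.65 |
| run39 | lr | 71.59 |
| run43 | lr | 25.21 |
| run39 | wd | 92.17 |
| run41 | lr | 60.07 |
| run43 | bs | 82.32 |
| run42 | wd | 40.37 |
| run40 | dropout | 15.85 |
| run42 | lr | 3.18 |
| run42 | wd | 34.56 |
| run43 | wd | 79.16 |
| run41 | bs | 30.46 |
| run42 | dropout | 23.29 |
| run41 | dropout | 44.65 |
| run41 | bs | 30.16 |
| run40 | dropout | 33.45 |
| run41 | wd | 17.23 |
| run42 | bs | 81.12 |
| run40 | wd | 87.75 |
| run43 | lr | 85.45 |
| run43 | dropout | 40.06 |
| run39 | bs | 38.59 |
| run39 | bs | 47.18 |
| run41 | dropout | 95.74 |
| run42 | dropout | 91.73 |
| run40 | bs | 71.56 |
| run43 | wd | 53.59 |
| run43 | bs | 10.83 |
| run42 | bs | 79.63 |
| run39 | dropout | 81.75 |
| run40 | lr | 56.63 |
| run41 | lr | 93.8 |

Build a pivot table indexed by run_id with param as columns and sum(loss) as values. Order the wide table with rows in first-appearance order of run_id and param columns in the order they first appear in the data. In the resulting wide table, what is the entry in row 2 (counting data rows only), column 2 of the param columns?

49.30

With rows in first-appearance order of run_id, row 2 is run_id=run40. param columns in first-appearance order: lr, dropout, wd, bs; column 2 is dropout.
Long rows with run_id=run40, param=dropout: 15.85 + 33.45 = 49.30.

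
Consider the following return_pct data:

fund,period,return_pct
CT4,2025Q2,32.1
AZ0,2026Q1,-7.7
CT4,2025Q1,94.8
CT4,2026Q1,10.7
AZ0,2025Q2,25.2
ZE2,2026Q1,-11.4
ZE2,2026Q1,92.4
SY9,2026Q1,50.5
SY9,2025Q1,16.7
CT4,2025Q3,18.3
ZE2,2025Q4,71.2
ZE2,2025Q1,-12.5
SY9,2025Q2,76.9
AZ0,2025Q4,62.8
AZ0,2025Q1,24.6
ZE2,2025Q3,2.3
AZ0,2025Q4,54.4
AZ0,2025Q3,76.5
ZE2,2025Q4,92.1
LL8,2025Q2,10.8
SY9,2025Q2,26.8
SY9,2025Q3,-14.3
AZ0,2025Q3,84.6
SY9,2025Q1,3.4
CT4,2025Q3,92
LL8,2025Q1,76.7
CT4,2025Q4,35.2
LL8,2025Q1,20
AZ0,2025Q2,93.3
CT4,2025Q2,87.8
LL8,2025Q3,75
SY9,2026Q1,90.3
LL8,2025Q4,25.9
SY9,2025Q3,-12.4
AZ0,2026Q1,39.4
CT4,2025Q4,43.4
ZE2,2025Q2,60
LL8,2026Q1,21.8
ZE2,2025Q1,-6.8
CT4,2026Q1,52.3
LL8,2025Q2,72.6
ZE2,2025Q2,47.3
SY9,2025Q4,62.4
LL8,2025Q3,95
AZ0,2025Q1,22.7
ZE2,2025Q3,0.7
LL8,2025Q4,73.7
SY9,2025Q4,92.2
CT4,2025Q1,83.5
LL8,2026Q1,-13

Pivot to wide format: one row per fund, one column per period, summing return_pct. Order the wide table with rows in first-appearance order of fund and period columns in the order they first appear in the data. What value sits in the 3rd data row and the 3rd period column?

-19.3

With rows in first-appearance order of fund, row 3 is fund=ZE2. period columns in first-appearance order: 2025Q2, 2026Q1, 2025Q1, 2025Q3, 2025Q4; column 3 is 2025Q1.
Long rows with fund=ZE2, period=2025Q1: -12.5 + -6.8 = -19.3.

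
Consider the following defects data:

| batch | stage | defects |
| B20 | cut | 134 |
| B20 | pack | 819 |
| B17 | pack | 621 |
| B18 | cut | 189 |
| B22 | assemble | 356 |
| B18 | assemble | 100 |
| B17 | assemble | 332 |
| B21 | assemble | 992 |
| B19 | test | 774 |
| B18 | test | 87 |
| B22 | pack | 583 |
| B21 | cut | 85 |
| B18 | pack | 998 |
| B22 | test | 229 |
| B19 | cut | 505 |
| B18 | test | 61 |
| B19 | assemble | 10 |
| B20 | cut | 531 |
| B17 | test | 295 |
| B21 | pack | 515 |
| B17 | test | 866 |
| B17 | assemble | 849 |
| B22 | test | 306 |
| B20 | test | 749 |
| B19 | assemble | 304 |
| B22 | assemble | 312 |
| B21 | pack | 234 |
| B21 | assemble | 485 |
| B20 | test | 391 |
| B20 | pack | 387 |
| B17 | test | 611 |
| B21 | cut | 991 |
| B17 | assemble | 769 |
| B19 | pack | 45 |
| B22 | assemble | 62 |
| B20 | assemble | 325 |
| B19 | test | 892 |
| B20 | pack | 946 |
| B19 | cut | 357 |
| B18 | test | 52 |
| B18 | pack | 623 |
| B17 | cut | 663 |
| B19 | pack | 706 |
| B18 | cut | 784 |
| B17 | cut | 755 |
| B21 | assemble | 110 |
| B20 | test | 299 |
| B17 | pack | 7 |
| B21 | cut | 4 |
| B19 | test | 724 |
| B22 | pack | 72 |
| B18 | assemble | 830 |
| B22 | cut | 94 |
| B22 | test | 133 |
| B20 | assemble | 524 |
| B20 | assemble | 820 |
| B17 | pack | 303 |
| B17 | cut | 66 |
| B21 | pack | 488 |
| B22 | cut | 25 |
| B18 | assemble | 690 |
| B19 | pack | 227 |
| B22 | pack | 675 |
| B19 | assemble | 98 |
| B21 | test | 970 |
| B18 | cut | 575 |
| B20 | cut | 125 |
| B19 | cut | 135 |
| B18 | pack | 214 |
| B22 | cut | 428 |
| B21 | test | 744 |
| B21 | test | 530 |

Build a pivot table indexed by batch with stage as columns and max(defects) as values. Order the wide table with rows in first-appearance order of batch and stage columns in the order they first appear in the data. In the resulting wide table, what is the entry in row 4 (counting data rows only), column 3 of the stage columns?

356

With rows in first-appearance order of batch, row 4 is batch=B22. stage columns in first-appearance order: cut, pack, assemble, test; column 3 is assemble.
Long rows with batch=B22, stage=assemble: max(356, 312, 62) = 356.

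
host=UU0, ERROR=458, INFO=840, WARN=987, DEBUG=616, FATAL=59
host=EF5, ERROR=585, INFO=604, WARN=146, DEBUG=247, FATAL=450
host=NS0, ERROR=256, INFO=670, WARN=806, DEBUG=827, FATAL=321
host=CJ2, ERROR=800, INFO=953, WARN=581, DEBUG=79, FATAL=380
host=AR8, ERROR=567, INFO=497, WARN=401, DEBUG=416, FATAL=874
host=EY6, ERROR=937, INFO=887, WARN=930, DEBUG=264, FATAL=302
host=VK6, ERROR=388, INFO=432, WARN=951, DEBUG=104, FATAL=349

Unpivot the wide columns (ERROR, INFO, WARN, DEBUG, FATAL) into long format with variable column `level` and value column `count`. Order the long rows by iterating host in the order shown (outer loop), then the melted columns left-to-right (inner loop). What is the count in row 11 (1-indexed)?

35 rows total (7 × 5). Row 11: index ⌊(11-1)/5⌋ = 2 into host → NS0; (11-1) mod 5 = 0 into the melted columns → ERROR.
So row 11 is (NS0, ERROR, 256); count = 256.

256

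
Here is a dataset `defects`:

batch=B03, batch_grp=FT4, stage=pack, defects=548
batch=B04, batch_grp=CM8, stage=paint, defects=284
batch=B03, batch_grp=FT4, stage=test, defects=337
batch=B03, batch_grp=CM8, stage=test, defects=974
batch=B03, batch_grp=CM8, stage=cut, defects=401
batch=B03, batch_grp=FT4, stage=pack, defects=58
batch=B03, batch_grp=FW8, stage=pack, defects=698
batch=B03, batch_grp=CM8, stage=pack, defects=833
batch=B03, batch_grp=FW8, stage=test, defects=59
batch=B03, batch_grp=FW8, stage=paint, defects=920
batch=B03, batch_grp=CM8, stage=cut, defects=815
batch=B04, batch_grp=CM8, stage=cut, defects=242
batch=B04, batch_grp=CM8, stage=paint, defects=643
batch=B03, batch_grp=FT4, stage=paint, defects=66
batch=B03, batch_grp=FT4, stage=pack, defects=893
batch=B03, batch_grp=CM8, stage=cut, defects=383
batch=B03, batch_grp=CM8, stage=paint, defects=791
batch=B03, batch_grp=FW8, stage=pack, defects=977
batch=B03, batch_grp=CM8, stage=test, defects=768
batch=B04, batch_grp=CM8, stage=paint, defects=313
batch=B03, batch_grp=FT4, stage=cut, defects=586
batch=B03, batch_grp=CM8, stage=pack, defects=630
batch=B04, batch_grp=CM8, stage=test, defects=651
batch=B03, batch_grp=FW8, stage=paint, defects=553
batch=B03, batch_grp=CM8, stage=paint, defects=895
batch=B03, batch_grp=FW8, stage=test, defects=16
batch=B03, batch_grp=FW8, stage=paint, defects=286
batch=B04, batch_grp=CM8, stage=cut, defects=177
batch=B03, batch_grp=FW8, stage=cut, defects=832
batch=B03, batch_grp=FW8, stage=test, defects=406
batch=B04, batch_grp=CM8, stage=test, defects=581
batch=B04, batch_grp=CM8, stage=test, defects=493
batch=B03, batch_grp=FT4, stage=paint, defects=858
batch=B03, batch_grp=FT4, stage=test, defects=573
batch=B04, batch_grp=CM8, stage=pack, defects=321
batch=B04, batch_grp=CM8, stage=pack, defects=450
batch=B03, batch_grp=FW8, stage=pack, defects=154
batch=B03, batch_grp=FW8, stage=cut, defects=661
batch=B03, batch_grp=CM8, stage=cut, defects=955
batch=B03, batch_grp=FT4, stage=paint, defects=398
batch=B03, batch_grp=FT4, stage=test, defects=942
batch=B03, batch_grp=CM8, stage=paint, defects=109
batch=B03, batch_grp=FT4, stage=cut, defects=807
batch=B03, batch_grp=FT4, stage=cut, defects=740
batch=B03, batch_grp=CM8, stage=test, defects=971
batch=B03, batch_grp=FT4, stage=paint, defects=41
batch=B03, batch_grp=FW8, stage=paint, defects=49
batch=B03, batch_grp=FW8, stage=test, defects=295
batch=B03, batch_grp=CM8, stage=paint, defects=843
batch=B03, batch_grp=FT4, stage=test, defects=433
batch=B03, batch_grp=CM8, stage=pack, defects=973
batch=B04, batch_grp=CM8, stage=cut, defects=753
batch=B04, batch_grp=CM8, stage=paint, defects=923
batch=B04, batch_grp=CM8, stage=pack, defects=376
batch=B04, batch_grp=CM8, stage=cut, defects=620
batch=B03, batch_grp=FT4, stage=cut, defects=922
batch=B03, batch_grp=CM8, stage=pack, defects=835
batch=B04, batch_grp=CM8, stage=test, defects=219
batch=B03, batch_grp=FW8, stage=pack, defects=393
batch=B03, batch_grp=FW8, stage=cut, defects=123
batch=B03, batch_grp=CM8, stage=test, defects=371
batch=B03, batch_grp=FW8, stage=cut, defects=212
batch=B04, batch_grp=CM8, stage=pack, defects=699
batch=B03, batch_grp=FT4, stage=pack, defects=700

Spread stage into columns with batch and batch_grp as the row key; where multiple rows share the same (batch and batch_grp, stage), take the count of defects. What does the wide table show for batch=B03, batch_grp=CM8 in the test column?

Rows with batch=B03, batch_grp=CM8 and stage=test: defects values are 974, 768, 971, 371.
4 rows match — count = 4.

4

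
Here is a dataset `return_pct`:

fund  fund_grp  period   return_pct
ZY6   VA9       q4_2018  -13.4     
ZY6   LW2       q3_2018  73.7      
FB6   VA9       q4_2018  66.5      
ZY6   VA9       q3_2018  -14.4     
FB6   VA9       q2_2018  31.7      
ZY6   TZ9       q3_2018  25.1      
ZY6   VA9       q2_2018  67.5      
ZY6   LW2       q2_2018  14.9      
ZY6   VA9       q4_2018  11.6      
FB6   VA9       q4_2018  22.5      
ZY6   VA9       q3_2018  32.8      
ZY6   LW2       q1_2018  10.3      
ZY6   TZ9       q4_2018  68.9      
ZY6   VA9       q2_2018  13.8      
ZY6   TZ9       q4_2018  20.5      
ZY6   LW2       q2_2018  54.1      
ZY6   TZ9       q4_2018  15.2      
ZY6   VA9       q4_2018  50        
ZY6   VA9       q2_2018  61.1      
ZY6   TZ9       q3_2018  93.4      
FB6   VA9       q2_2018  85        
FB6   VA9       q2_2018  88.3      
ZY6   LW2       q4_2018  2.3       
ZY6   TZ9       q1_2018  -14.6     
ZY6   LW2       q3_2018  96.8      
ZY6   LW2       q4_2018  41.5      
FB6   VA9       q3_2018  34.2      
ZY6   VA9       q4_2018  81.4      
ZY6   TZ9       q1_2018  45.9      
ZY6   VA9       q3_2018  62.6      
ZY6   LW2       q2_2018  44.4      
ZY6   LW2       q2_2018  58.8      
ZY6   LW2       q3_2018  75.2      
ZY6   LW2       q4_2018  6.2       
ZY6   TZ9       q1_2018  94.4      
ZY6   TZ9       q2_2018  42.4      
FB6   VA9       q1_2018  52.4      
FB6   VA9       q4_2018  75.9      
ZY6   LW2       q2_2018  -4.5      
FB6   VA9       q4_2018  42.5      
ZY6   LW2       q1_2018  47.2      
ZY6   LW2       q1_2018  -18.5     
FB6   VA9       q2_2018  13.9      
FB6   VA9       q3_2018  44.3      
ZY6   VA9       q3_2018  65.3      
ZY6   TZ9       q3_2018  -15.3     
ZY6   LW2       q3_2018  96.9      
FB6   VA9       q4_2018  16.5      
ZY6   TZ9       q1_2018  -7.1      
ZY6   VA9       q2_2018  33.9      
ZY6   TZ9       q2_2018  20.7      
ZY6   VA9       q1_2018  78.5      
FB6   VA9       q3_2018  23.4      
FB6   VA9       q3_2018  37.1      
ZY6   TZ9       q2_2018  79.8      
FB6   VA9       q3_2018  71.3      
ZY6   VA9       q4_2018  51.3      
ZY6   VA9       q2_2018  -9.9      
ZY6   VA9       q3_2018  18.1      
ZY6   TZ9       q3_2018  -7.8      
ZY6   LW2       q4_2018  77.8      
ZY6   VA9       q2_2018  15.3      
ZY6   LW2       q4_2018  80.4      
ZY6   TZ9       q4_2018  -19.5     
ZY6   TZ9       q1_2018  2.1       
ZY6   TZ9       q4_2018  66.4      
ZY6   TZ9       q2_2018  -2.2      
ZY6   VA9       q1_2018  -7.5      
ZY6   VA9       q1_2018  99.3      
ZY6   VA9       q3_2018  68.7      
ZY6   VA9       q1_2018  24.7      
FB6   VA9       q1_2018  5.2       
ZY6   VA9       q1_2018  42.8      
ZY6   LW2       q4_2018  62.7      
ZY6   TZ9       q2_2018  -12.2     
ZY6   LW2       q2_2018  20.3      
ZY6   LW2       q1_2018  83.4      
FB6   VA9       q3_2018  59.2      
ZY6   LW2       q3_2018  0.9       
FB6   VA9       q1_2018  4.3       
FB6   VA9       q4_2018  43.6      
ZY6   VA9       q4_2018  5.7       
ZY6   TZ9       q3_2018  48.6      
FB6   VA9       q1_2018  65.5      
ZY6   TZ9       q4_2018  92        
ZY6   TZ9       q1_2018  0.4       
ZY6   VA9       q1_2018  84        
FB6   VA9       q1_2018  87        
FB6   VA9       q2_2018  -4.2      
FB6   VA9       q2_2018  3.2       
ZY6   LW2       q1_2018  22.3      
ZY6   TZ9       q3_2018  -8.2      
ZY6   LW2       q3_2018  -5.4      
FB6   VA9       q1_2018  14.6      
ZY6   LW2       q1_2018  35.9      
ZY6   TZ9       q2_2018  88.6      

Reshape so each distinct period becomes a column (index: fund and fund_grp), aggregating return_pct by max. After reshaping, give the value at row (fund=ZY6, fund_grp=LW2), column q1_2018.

Rows with fund=ZY6, fund_grp=LW2 and period=q1_2018: return_pct values are 10.3, 47.2, -18.5, 83.4, 22.3, 35.9.
max(10.3, 47.2, -18.5, 83.4, 22.3, 35.9) = 83.4.

83.4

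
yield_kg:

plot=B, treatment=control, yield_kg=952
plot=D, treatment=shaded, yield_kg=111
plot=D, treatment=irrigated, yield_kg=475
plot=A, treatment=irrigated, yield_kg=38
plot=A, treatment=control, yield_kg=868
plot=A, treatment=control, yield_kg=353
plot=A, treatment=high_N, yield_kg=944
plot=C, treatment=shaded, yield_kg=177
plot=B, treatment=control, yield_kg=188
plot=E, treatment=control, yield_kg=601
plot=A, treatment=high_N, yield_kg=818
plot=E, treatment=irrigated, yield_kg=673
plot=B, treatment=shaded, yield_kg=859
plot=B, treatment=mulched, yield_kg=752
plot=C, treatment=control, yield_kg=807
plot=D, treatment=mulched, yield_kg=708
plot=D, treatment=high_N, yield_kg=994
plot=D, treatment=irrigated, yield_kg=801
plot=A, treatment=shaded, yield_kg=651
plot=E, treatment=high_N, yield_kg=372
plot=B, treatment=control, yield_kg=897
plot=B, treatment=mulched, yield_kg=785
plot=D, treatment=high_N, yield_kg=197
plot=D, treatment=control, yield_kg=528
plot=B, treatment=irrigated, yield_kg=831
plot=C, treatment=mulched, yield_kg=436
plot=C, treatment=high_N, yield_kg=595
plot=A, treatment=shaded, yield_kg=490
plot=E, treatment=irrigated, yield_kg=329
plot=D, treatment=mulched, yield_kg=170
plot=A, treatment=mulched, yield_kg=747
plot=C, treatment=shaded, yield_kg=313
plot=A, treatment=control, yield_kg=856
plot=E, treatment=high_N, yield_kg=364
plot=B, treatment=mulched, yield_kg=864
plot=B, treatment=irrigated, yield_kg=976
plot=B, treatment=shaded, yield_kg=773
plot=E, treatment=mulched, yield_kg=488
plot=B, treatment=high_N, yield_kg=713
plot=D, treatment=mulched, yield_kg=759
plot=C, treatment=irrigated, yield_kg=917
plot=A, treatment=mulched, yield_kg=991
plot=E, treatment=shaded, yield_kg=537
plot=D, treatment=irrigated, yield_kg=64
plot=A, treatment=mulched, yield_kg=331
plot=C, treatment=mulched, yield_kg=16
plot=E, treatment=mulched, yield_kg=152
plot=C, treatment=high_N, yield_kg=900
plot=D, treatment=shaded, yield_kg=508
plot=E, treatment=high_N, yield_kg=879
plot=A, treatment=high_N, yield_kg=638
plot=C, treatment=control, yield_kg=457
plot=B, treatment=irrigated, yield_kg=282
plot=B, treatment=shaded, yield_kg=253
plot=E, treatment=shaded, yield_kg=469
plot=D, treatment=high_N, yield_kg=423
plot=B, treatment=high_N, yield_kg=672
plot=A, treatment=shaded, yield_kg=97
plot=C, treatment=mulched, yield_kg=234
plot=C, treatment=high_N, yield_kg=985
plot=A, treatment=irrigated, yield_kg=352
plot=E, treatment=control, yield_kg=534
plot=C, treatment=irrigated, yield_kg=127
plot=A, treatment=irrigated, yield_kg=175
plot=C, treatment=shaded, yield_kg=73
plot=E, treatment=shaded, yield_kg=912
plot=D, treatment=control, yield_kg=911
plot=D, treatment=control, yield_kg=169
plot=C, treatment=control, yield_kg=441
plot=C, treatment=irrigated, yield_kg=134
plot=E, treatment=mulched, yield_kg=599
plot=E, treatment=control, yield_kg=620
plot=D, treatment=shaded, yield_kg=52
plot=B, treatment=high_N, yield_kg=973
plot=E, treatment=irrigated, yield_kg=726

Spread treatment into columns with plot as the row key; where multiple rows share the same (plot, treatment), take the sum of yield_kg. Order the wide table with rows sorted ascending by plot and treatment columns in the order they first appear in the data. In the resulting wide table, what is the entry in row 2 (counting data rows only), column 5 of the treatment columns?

With rows sorted ascending by plot, row 2 is plot=B. treatment columns in first-appearance order: control, shaded, irrigated, high_N, mulched; column 5 is mulched.
Long rows with plot=B, treatment=mulched: 752 + 785 + 864 = 2401.

2401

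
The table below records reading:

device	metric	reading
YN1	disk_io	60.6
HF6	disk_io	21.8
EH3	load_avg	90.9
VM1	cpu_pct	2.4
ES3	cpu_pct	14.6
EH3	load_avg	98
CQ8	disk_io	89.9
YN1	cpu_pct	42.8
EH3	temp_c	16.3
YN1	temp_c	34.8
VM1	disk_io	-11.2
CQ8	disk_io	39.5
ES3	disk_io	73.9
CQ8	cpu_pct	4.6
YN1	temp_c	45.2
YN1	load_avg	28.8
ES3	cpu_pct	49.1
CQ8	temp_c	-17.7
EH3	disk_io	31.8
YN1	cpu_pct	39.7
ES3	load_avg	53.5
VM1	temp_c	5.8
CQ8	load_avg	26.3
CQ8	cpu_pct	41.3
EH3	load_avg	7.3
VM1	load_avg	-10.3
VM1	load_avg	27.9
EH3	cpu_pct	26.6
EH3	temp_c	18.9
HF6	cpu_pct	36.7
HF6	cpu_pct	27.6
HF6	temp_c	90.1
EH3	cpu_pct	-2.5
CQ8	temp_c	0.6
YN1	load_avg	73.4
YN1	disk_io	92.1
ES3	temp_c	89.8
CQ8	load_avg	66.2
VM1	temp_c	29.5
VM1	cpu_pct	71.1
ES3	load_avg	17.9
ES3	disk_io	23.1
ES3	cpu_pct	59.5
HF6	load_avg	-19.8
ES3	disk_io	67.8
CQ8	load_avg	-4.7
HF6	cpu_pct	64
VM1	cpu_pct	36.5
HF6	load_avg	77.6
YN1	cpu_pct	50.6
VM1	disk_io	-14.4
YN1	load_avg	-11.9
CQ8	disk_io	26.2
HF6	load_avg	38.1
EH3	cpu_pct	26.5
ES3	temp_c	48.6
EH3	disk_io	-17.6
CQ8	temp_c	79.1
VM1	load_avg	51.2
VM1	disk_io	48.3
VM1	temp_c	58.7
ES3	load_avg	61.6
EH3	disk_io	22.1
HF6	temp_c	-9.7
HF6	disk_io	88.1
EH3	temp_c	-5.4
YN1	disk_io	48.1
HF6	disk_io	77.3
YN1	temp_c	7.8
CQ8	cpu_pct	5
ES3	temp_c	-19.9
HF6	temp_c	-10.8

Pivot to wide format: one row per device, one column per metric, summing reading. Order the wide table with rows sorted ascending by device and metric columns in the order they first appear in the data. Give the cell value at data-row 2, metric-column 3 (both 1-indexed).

50.6

With rows sorted ascending by device, row 2 is device=EH3. metric columns in first-appearance order: disk_io, load_avg, cpu_pct, temp_c; column 3 is cpu_pct.
Long rows with device=EH3, metric=cpu_pct: 26.6 + -2.5 + 26.5 = 50.6.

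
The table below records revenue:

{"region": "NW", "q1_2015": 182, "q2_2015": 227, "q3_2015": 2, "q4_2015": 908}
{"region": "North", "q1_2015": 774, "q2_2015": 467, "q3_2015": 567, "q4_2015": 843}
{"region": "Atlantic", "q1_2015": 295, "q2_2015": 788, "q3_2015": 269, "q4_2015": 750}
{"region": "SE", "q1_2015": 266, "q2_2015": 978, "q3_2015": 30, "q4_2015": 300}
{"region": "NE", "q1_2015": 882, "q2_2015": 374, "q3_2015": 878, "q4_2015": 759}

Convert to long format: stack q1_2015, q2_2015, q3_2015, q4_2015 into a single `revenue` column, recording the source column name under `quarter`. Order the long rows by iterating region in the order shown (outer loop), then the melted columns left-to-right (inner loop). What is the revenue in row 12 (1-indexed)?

750

20 rows total (5 × 4). Row 12: index ⌊(12-1)/4⌋ = 2 into region → Atlantic; (12-1) mod 4 = 3 into the melted columns → q4_2015.
So row 12 is (Atlantic, q4_2015, 750); revenue = 750.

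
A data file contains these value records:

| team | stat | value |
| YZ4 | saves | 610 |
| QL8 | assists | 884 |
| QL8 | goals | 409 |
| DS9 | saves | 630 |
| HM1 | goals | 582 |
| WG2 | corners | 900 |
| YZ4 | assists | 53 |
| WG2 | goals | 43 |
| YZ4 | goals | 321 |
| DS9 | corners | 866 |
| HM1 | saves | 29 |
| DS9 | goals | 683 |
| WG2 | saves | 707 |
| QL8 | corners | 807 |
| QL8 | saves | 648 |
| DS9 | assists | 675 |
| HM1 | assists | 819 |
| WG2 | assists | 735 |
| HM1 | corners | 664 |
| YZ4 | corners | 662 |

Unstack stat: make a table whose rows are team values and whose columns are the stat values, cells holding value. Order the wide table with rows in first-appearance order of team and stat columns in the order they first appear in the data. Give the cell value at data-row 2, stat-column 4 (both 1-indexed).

With rows in first-appearance order of team, row 2 is team=QL8. stat columns in first-appearance order: saves, assists, goals, corners; column 4 is corners.
Long rows with team=QL8, stat=corners: value = 807.

807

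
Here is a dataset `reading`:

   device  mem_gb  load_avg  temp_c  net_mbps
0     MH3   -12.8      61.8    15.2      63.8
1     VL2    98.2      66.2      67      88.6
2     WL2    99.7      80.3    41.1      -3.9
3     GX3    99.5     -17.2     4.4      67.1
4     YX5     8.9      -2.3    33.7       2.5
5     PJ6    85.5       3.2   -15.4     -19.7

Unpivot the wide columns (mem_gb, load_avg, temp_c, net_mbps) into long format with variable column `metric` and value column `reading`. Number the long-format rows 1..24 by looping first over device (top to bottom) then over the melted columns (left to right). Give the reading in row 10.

24 rows total (6 × 4). Row 10: index ⌊(10-1)/4⌋ = 2 into device → WL2; (10-1) mod 4 = 1 into the melted columns → load_avg.
So row 10 is (WL2, load_avg, 80.3); reading = 80.3.

80.3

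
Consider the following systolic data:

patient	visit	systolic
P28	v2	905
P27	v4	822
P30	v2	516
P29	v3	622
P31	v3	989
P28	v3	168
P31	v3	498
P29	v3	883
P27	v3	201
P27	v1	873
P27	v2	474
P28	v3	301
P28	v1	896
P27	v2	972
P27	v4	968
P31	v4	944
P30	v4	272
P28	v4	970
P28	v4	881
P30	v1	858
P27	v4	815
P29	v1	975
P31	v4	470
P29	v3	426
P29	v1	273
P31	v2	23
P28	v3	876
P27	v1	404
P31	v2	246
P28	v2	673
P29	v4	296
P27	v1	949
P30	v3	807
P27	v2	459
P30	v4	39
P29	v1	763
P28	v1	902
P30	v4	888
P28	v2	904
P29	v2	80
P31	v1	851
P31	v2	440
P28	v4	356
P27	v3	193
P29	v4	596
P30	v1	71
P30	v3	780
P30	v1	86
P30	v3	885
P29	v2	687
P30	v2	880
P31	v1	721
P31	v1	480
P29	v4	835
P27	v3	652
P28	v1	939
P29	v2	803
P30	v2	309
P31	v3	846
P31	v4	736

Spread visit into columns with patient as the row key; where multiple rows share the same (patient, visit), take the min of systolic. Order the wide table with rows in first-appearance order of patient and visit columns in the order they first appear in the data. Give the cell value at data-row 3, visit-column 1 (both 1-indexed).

309

With rows in first-appearance order of patient, row 3 is patient=P30. visit columns in first-appearance order: v2, v4, v3, v1; column 1 is v2.
Long rows with patient=P30, visit=v2: min(516, 880, 309) = 309.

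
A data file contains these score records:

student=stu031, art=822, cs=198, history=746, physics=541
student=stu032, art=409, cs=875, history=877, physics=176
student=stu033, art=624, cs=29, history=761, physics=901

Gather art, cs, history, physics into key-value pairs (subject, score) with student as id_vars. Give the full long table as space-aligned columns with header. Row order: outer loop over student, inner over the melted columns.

Each (student, column) pair becomes one row: 3 × 4 = 12 rows.
For example, (stu031, art) → score=822.

student  subject  score
stu031   art      822  
stu031   cs       198  
stu031   history  746  
stu031   physics  541  
stu032   art      409  
stu032   cs       875  
stu032   history  877  
stu032   physics  176  
stu033   art      624  
stu033   cs       29   
stu033   history  761  
stu033   physics  901  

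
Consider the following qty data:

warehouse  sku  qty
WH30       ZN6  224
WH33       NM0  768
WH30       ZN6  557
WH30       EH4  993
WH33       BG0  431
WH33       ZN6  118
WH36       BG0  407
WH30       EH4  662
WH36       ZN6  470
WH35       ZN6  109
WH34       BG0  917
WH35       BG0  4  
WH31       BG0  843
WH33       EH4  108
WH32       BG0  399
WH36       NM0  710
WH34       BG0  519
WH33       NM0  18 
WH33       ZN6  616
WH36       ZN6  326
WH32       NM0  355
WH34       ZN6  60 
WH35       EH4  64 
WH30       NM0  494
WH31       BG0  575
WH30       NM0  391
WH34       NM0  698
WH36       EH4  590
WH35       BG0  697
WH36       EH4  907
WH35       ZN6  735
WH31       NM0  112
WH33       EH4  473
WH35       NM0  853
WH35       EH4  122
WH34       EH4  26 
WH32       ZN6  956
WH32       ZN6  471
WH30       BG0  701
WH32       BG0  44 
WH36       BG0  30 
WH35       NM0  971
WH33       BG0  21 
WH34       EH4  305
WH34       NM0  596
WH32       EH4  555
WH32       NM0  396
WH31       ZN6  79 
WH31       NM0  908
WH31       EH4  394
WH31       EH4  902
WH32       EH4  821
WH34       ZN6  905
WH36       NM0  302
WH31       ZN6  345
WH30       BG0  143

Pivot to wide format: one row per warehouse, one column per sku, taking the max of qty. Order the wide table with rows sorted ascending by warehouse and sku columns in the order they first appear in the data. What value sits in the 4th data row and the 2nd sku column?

With rows sorted ascending by warehouse, row 4 is warehouse=WH33. sku columns in first-appearance order: ZN6, NM0, EH4, BG0; column 2 is NM0.
Long rows with warehouse=WH33, sku=NM0: max(768, 18) = 768.

768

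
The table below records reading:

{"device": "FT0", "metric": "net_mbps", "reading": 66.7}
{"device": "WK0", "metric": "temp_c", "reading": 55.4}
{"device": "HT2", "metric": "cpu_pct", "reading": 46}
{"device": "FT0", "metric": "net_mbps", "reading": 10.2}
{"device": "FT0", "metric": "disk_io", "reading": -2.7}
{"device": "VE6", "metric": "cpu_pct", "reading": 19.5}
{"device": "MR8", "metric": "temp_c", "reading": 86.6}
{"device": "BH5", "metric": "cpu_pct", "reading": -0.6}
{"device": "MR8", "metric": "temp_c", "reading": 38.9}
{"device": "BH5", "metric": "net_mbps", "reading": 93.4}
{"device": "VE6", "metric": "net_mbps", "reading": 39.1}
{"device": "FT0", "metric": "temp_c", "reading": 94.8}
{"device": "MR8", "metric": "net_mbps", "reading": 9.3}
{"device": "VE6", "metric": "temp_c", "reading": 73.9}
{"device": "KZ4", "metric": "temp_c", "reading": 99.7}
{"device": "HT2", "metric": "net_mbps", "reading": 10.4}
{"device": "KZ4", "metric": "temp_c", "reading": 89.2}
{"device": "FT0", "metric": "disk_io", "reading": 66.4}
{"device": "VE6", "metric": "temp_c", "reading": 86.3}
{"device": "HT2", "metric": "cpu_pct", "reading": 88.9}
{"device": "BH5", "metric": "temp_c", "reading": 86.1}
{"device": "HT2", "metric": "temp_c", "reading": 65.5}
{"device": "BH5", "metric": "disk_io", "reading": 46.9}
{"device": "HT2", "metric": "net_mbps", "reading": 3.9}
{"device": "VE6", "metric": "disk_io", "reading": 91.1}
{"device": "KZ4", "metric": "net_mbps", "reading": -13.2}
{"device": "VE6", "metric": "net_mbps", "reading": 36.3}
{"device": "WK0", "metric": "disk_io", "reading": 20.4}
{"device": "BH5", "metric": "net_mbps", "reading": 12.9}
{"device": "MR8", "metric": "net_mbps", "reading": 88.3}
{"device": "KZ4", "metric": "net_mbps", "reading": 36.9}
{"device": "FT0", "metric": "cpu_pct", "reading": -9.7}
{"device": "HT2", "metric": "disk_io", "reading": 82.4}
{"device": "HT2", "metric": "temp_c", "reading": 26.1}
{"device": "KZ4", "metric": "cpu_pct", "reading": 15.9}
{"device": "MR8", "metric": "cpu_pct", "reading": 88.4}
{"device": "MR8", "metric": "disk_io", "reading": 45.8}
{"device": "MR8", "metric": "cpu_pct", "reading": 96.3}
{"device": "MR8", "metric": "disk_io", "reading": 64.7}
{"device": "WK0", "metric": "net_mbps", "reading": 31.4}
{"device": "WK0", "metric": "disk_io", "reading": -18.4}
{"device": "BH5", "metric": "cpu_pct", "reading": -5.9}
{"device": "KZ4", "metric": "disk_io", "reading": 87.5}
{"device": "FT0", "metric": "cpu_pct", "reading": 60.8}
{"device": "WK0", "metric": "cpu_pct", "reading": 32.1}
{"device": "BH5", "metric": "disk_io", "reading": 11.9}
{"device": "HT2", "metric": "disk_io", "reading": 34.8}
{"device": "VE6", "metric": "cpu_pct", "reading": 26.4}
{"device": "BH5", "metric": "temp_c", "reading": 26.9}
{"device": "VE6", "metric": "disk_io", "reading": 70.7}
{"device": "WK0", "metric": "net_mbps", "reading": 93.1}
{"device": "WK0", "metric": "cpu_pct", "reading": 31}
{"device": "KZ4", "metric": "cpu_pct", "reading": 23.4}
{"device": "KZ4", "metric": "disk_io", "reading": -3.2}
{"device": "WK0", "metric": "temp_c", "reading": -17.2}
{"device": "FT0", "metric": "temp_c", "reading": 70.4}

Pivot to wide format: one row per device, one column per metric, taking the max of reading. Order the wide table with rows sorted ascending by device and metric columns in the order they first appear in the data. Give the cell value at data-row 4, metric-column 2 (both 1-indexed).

99.7

With rows sorted ascending by device, row 4 is device=KZ4. metric columns in first-appearance order: net_mbps, temp_c, cpu_pct, disk_io; column 2 is temp_c.
Long rows with device=KZ4, metric=temp_c: max(99.7, 89.2) = 99.7.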